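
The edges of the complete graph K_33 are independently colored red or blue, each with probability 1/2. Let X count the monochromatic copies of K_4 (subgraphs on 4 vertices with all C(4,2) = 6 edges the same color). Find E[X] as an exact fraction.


Let X = Σ_S X_S over the C(33, 4) = 40920 subsets S of size 4, where X_S = 1 if the K_4 on S is monochromatic.
For a fixed S, the K_4 on S has C(4, 2) = 6 edges. P[all 6 edges red] = (1/2)^6, and likewise for blue, so P[monochromatic] = 2·(1/2)^6 = 2^{1 − 6} = 1/32.
By linearity of expectation: E[X] = C(33, 4) · 2^{1 − 6} = 40920 · 1/32 = 5115/4.
Numerically: E[X] ≈ 1278.750000.

E[X] = C(33,4)·2^(1−C(4,2)) = 5115/4 ≈ 1278.750000.


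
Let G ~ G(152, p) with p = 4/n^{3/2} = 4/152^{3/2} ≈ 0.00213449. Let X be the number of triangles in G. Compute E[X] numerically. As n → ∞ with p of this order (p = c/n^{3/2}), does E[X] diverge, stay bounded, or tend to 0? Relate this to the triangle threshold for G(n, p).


Number of potential triangles: C(152, 3) = 573800.
Each occurs with probability p³ ≈ (0.00213449)³ ≈ 9.72487053e-09.
By linearity: E[X] = C(152, 3)·p³ ≈ 573800 · 9.72487053e-09 ≈ 0.005580.
Since α = 3/2 > 1, p = c/n^{3/2} = o(1/n) is below the triangle threshold p ~ 1/n. Asymptotically E[X] ~ (c³/6)·n^{3(1−α)} = (4³/6)·n^{-1.5} → 0, so by Markov's inequality G has no triangles w.h.p.

E[X] ≈ 0.005580; in regime p = Θ(1/n^{3/2}) E[X] tends to 0 (below the triangle threshold p ~ 1/n).


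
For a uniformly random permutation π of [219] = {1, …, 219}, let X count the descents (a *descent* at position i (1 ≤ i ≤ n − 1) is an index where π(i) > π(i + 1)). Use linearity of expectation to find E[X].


Write X = Σ X_I over i = 1, …, 218, with X_I the indicator of one descent.
There are 218 indicators.
For each fixed i, the pair (π(i), π(i+1)) is a uniformly random ordered pair of distinct values from {1, …, 219}; by symmetry P[π(i) > π(i+1)] = 1/2.
By linearity: E[X] = 218 · (1/2) = (219 − 1) · (1/2) = 109 ≈ 109.000.

E[X] = 109 = 109.000.


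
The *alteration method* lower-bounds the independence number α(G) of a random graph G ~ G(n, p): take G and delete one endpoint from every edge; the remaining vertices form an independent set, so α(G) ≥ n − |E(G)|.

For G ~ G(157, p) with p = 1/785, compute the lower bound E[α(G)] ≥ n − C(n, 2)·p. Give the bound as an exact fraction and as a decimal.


E[|E(G)|] = C(157, 2)·p = 12246 · (1/785) = 78/5.
E[α(G)] ≥ n − E[|E(G)|] = 157 − 78/5 = 707/5.
Numerically: ≈ 141.40000.
(This is only a lower bound; the true E[α(G)] may be larger.)

E[α(G)] ≥ 707/5 ≈ 141.40000.


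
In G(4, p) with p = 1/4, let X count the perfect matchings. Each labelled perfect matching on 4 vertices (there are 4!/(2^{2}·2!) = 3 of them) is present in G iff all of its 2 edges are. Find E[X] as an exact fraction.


K_4 has 4!/(2^{2}·2!) = 3 labelled perfect matchings.
For each such perfect matching H, let X_H = 1 if all 2 edges of H are present in G. Then P[X_H = 1] = p^{2} = (1/4)^{2} = 1/16.
By linearity of expectation: E[X] = Σ_H E[X_H] = 3 · p^{2} = 3 · 1/16 = 3/16.
Numerically: E[X] ≈ 0.1875.

E[X] = 3 · (1/4)^{2} = 3/16 ≈ 0.1875.


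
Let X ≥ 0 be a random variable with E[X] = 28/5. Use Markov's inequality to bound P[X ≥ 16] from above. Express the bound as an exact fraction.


μ = E[X] = 28/5, a = 16.
Markov: P[X ≥ 16] ≤ μ/a = (28/5)/16 = 7/20.
Numerically: ≈ 0.350000.
(Since a = 16 > μ = 5.600000, the bound 7/20 is < 1 and informative.)

P[X ≥ 16] ≤ 7/20 ≈ 0.350000.


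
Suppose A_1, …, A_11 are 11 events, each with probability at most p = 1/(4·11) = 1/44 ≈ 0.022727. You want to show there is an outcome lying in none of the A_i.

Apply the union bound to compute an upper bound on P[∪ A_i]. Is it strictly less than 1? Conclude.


Union bound: P[∪_{i=1}^{11} A_i] ≤ Σ_i P[A_i] ≤ 11·p = 11·(1/44) = 1/4.
Numerically: 1/4 ≈ 0.250000.
Is 1/4 < 1? YES.
Since P[∪ A_i] ≤ 1/4 < 1, the complement has P[∩ A_i^c] ≥ 1 − 1/4 = 3/4 > 0, so some outcome avoids every A_i.

11·p = 1/4 ≈ 0.250000; existence CERTIFIED by the union bound.


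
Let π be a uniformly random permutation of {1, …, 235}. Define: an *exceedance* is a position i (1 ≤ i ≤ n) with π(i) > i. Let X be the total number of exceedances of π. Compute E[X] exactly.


Write X = Σ_{i=1}^{235} X_i, where X_i = 1_{π(i) > i}.
For each fixed i, π(i) is uniform over {1, …, 235} (marginal of a uniform permutation), so P[π(i) > i] = (n − i)/n. Summing: Σ_{i=1}^{235} (n − i)/n = (0 + 1 + … + 234)/235 = 235(235 − 1)/(2·235) = (235 − 1)/2.
Hence E[X] = Σ_{i=1}^{235} (235 − i)/235 = 117 ≈ 117.000.

E[X] = 117 = 117.000.


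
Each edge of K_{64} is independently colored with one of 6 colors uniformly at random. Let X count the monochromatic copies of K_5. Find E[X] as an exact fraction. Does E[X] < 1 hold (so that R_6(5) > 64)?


E[X] = C(64, 5) · 6^{1 − 10} = 7624512 · 6^{−9} = 7624512/10077696.
As a reduced fraction: E[X] = 13237/17496 ≈ 0.75657.
Is E[X] < 1? YES.
Since E[X] < 1, there exists a 6-coloring of K_{64} with no monochromatic K_5; hence R_6(5) > 64.

E[X] = 13237/17496 ≈ 0.75657; E[X] < 1, so R_6(5) > 64.


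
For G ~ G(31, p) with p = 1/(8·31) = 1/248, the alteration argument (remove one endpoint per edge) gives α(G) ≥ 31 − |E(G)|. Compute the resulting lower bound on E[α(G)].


E[|E(G)|] = C(31, 2)·p = 465 · (1/248) = 15/8.
E[α(G)] ≥ n − E[|E(G)|] = 31 − 15/8 = 233/8.
Numerically: ≈ 29.12500.
(This is only a lower bound; the true E[α(G)] may be larger.)

E[α(G)] ≥ 233/8 ≈ 29.12500.


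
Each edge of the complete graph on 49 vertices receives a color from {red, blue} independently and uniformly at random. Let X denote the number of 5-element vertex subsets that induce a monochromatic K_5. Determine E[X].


Let X = Σ_S X_S over the C(49, 5) = 1906884 subsets S of size 5, where X_S = 1 if the K_5 on S is monochromatic.
For a fixed S, the K_5 on S has C(5, 2) = 10 edges. P[all 10 edges red] = (1/2)^10, and likewise for blue, so P[monochromatic] = 2·(1/2)^10 = 2^{1 − 10} = 1/512.
By linearity of expectation: E[X] = C(49, 5) · 2^{1 − 10} = 1906884 · 1/512 = 476721/128.
Numerically: E[X] ≈ 3724.3828.

E[X] = C(49,5)·2^(1−C(5,2)) = 476721/128 ≈ 3724.3828.


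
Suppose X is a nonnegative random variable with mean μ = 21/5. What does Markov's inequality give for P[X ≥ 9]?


μ = E[X] = 21/5, a = 9.
Markov: P[X ≥ 9] ≤ μ/a = (21/5)/9 = 7/15.
Numerically: ≈ 0.466667.
(Since a = 9 > μ = 4.200000, the bound 7/15 is < 1 and informative.)

P[X ≥ 9] ≤ 7/15 ≈ 0.466667.


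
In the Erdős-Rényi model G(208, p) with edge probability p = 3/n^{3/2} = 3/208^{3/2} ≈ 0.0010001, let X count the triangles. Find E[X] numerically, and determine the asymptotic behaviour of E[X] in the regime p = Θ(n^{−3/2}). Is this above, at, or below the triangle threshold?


Number of potential triangles: C(208, 3) = 1478256.
Each occurs with probability p³ ≈ (0.0010001)³ ≈ 1.0001814e-09.
By linearity: E[X] = C(208, 3)·p³ ≈ 1478256 · 1.0001814e-09 ≈ 0.00148.
Since α = 3/2 > 1, p = c/n^{3/2} = o(1/n) is below the triangle threshold p ~ 1/n. Asymptotically E[X] ~ (c³/6)·n^{3(1−α)} = (3³/6)·n^{-1.5} → 0, so by Markov's inequality G has no triangles w.h.p.

E[X] ≈ 0.00148; in regime p = Θ(1/n^{3/2}) E[X] tends to 0 (below the triangle threshold p ~ 1/n).


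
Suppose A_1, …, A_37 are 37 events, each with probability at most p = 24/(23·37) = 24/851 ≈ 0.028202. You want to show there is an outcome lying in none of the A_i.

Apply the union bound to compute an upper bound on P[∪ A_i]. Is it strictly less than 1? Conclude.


Union bound: P[∪_{i=1}^{37} A_i] ≤ Σ_i P[A_i] ≤ 37·p = 37·(24/851) = 24/23.
Numerically: 24/23 ≈ 1.043478.
Is 24/23 < 1? NO.
Since the bound 24/23 is ≥ 1, the union bound is uninformative here; it does NOT by itself certify existence.

37·p = 24/23 ≈ 1.043478; existence NOT certified by the union bound.


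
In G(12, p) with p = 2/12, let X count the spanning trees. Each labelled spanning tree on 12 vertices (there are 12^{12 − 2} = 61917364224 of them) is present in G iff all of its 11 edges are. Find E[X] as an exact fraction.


K_12 has 12^{12 − 2} = 61917364224 labelled spanning trees.
For each such spanning tree H, let X_H = 1 if all 11 edges of H are present in G. Then P[X_H = 1] = p^{11} = (1/6)^{11} = 1/362797056.
By linearity of expectation: E[X] = Σ_H E[X_H] = 61917364224 · p^{11} = 61917364224 · 1/362797056 = 512/3.
Numerically: E[X] ≈ 170.667.

E[X] = 61917364224 · (1/6)^{11} = 512/3 ≈ 170.667.


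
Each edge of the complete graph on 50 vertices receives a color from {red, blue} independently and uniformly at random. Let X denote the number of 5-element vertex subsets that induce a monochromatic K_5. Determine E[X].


Let X = Σ_S X_S over the C(50, 5) = 2118760 subsets S of size 5, where X_S = 1 if the K_5 on S is monochromatic.
For a fixed S, the K_5 on S has C(5, 2) = 10 edges. P[all 10 edges red] = (1/2)^10, and likewise for blue, so P[monochromatic] = 2·(1/2)^10 = 2^{1 − 10} = 1/512.
By linearity of expectation: E[X] = C(50, 5) · 2^{1 − 10} = 2118760 · 1/512 = 264845/64.
Numerically: E[X] ≈ 4138.20312.

E[X] = C(50,5)·2^(1−C(5,2)) = 264845/64 ≈ 4138.20312.


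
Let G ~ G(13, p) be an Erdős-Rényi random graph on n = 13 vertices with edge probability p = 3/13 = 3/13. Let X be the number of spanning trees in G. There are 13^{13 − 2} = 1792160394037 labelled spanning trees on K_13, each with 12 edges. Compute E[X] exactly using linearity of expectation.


K_13 has 13^{13 − 2} = 1792160394037 labelled spanning trees.
For each such spanning tree H, let X_H = 1 if all 12 edges of H are present in G. Then P[X_H = 1] = p^{12} = (3/13)^{12} = 531441/23298085122481.
By linearity of expectation: E[X] = Σ_H E[X_H] = 1792160394037 · p^{12} = 1792160394037 · 531441/23298085122481 = 531441/13.
Numerically: E[X] ≈ 4.09e+04.

E[X] = 1792160394037 · (3/13)^{12} = 531441/13 ≈ 4.09e+04.


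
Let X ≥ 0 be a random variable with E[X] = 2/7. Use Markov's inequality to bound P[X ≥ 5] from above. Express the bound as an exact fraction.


μ = E[X] = 2/7, a = 5.
Markov: P[X ≥ 5] ≤ μ/a = (2/7)/5 = 2/35.
Numerically: ≈ 0.057.
(Since a = 5 > μ = 0.286, the bound 2/35 is < 1 and informative.)

P[X ≥ 5] ≤ 2/35 ≈ 0.057.


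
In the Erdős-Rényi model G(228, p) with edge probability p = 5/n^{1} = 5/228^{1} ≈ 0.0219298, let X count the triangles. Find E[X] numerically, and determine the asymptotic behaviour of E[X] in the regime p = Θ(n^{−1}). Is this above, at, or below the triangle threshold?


Number of potential triangles: C(228, 3) = 1949476.
Each occurs with probability p³ ≈ (0.0219298)³ ≈ 1.05464299e-05.
By linearity: E[X] = C(228, 3)·p³ ≈ 1949476 · 1.05464299e-05 ≈ 20.560012.
Here α = 1, so p = 5/n is exactly at the triangle threshold p ~ 1/n. Asymptotically E[X] → c³/6 = 5³/6 = 125/6 ≈ 20.833333, a bounded constant. In this regime the triangle count is asymptotically Poisson(c³/6).

E[X] ≈ 20.560012; in regime p = Θ(1/n^{1}) E[X] stays bounded (at the triangle threshold p ~ 1/n).


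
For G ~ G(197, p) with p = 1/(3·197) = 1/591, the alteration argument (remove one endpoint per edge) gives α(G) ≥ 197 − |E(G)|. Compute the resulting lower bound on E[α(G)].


E[|E(G)|] = C(197, 2)·p = 19306 · (1/591) = 98/3.
E[α(G)] ≥ n − E[|E(G)|] = 197 − 98/3 = 493/3.
Numerically: ≈ 164.3333.
(This is only a lower bound; the true E[α(G)] may be larger.)

E[α(G)] ≥ 493/3 ≈ 164.3333.


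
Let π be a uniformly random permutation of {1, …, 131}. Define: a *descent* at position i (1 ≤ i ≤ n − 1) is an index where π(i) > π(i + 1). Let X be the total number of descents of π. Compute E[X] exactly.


Write X = Σ X_I over i = 1, …, 130, with X_I the indicator of one descent.
There are 130 indicators.
For each fixed i, the pair (π(i), π(i+1)) is a uniformly random ordered pair of distinct values from {1, …, 131}; by symmetry P[π(i) > π(i+1)] = 1/2.
By linearity: E[X] = 130 · (1/2) = (131 − 1) · (1/2) = 65 ≈ 65.00000.

E[X] = 65 = 65.00000.


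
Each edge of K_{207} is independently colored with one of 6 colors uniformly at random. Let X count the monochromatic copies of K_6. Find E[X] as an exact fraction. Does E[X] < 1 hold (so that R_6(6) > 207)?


E[X] = C(207, 6) · 6^{1 − 15} = 101563230237 · 6^{−14} = 101563230237/78364164096.
As a reduced fraction: E[X] = 33854410079/26121388032 ≈ 1.2960.
Is E[X] < 1? NO.
Since E[X] ≥ 1, the first-moment bound is inconclusive at n = 207; it does NOT by itself certify R_6(6) > 207.

E[X] = 33854410079/26121388032 ≈ 1.2960; E[X] ≥ 1; first-moment method inconclusive here.


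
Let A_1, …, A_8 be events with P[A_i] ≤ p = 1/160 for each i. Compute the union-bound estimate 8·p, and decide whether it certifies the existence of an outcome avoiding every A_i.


Union bound: P[∪_{i=1}^{8} A_i] ≤ Σ_i P[A_i] ≤ 8·p = 8·(1/160) = 1/20.
Numerically: 1/20 ≈ 0.050000.
Is 1/20 < 1? YES.
Since P[∪ A_i] ≤ 1/20 < 1, the complement has P[∩ A_i^c] ≥ 1 − 1/20 = 19/20 > 0, so some outcome avoids every A_i.

8·p = 1/20 ≈ 0.050000; existence CERTIFIED by the union bound.


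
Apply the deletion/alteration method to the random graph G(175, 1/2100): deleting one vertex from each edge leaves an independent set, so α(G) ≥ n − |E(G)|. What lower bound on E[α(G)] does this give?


E[|E(G)|] = C(175, 2)·p = 15225 · (1/2100) = 29/4.
E[α(G)] ≥ n − E[|E(G)|] = 175 − 29/4 = 671/4.
Numerically: ≈ 167.75000.
(This is only a lower bound; the true E[α(G)] may be larger.)

E[α(G)] ≥ 671/4 ≈ 167.75000.


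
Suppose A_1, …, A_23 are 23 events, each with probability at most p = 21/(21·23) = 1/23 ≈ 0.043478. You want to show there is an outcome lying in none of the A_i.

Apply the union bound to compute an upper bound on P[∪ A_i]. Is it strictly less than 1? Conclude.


Union bound: P[∪_{i=1}^{23} A_i] ≤ Σ_i P[A_i] ≤ 23·p = 23·(1/23) = 1.
Numerically: 1 ≈ 1.000000.
Is 1 < 1? NO.
Since the bound 1 is ≥ 1, the union bound is uninformative here; it does NOT by itself certify existence.

23·p = 1 ≈ 1.000000; existence NOT certified by the union bound.


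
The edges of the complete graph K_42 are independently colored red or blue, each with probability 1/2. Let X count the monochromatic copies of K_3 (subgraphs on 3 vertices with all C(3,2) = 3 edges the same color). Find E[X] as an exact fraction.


Let X = Σ_S X_S over the C(42, 3) = 11480 subsets S of size 3, where X_S = 1 if the K_3 on S is monochromatic.
For a fixed S, the K_3 on S has C(3, 2) = 3 edges. P[all 3 edges red] = (1/2)^3, and likewise for blue, so P[monochromatic] = 2·(1/2)^3 = 2^{1 − 3} = 1/4.
By linearity of expectation: E[X] = C(42, 3) · 2^{1 − 3} = 11480 · 1/4 = 2870.
Numerically: E[X] ≈ 2870.000000.

E[X] = C(42,3)·2^(1−C(3,2)) = 2870 ≈ 2870.000000.


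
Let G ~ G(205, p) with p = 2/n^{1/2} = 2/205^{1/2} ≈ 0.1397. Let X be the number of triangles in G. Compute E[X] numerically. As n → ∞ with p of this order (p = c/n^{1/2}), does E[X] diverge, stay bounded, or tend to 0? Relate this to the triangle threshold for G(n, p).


Number of potential triangles: C(205, 3) = 1414910.
Each occurs with probability p³ ≈ (0.1397)³ ≈ 2.725582e-03.
By linearity: E[X] = C(205, 3)·p³ ≈ 1414910 · 2.725582e-03 ≈ 3856.4527.
Since α = 1/2 < 1, p = c/n^{1/2} ≫ 1/n is above the triangle threshold p ~ 1/n. Asymptotically E[X] ~ (c³/6)·n^{3(1−α)} = (2³/6)·n^{1.5} → ∞; triangles are abundant w.h.p.

E[X] ≈ 3856.4527; in regime p = Θ(1/n^{1/2}) E[X] diverges (above the triangle threshold p ~ 1/n).


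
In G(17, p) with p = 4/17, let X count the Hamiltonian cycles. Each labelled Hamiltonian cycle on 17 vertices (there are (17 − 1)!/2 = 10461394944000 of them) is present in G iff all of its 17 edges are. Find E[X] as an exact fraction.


K_17 has (17 − 1)!/2 = 10461394944000 labelled Hamiltonian cycles.
For each such Hamiltonian cycle H, let X_H = 1 if all 17 edges of H are present in G. Then P[X_H = 1] = p^{17} = (4/17)^{17} = 17179869184/827240261886336764177.
By linearity of expectation: E[X] = Σ_H E[X_H] = 10461394944000 · p^{17} = 10461394944000 · 17179869184/827240261886336764177 = 179725396620079005696000/827240261886336764177.
Numerically: E[X] ≈ 217.3.

E[X] = 10461394944000 · (4/17)^{17} = 179725396620079005696000/827240261886336764177 ≈ 217.3.


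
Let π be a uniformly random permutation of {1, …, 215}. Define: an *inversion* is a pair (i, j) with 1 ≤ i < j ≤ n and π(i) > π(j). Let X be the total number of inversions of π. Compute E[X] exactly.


Write X = Σ X_I over the C(215, 2) = 23005 pairs i < j, with X_I the indicator of one inversion.
There are 23005 indicators.
For each fixed pair i < j, the values π(i) and π(j) are two distinct elements of {1, …, 215} in uniformly random order; by symmetry P[π(i) > π(j)] = 1/2.
By linearity: E[X] = 23005 · (1/2) = C(215, 2) · (1/2) = 23005/2 = 23005/2 ≈ 11502.500000.

E[X] = 23005/2 = 11502.500000.


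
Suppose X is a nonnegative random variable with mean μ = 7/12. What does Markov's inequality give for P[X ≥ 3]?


μ = E[X] = 7/12, a = 3.
Markov: P[X ≥ 3] ≤ μ/a = (7/12)/3 = 7/36.
Numerically: ≈ 0.1944.
(Since a = 3 > μ = 0.5833, the bound 7/36 is < 1 and informative.)

P[X ≥ 3] ≤ 7/36 ≈ 0.1944.


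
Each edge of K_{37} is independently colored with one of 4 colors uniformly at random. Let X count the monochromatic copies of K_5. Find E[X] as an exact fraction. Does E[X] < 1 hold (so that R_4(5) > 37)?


E[X] = C(37, 5) · 4^{1 − 10} = 435897 · 4^{−9} = 435897/262144.
As a reduced fraction: E[X] = 435897/262144 ≈ 1.662815.
Is E[X] < 1? NO.
Since E[X] ≥ 1, the first-moment bound is inconclusive at n = 37; it does NOT by itself certify R_4(5) > 37.

E[X] = 435897/262144 ≈ 1.662815; E[X] ≥ 1; first-moment method inconclusive here.


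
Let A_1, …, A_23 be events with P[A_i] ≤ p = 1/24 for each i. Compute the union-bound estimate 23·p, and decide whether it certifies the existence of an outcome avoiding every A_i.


Union bound: P[∪_{i=1}^{23} A_i] ≤ Σ_i P[A_i] ≤ 23·p = 23·(1/24) = 23/24.
Numerically: 23/24 ≈ 0.95833.
Is 23/24 < 1? YES.
Since P[∪ A_i] ≤ 23/24 < 1, the complement has P[∩ A_i^c] ≥ 1 − 23/24 = 1/24 > 0, so some outcome avoids every A_i.

23·p = 23/24 ≈ 0.95833; existence CERTIFIED by the union bound.


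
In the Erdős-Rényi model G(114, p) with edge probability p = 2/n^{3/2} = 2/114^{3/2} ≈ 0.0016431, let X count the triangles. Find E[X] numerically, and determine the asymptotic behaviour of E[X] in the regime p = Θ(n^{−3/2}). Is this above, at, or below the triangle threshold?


Number of potential triangles: C(114, 3) = 240464.
Each occurs with probability p³ ≈ (0.0016431)³ ≈ 4.4362719e-09.
By linearity: E[X] = C(114, 3)·p³ ≈ 240464 · 4.4362719e-09 ≈ 0.00107.
Since α = 3/2 > 1, p = c/n^{3/2} = o(1/n) is below the triangle threshold p ~ 1/n. Asymptotically E[X] ~ (c³/6)·n^{3(1−α)} = (2³/6)·n^{-1.5} → 0, so by Markov's inequality G has no triangles w.h.p.

E[X] ≈ 0.00107; in regime p = Θ(1/n^{3/2}) E[X] tends to 0 (below the triangle threshold p ~ 1/n).


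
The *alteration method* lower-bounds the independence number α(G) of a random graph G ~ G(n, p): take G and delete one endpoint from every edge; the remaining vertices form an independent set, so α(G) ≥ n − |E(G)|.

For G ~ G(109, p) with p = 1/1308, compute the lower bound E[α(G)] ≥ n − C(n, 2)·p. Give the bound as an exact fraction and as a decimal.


E[|E(G)|] = C(109, 2)·p = 5886 · (1/1308) = 9/2.
E[α(G)] ≥ n − E[|E(G)|] = 109 − 9/2 = 209/2.
Numerically: ≈ 104.50000.
(This is only a lower bound; the true E[α(G)] may be larger.)

E[α(G)] ≥ 209/2 ≈ 104.50000.


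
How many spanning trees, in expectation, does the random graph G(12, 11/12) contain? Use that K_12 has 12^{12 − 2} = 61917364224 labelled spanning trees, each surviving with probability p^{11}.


K_12 has 12^{12 − 2} = 61917364224 labelled spanning trees.
For each such spanning tree H, let X_H = 1 if all 11 edges of H are present in G. Then P[X_H = 1] = p^{11} = (11/12)^{11} = 285311670611/743008370688.
By linearity: E[X] = Σ_H E[X_H] = 61917364224 · p^{11} = 61917364224 · 285311670611/743008370688 = 285311670611/12.
Numerically: E[X] ≈ 2.378e+10.

E[X] = 61917364224 · (11/12)^{11} = 285311670611/12 ≈ 2.378e+10.


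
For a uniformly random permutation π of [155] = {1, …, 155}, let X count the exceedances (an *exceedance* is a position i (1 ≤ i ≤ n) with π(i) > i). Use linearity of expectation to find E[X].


Write X = Σ_{i=1}^{155} X_i, where X_i = 1_{π(i) > i}.
For each fixed i, π(i) is uniform over {1, …, 155} (marginal of a uniform permutation), so P[π(i) > i] = (n − i)/n. Summing: Σ_{i=1}^{155} (n − i)/n = (0 + 1 + … + 154)/155 = 155(155 − 1)/(2·155) = (155 − 1)/2.
Hence E[X] = Σ_{i=1}^{155} (155 − i)/155 = 77 ≈ 77.000000.

E[X] = 77 = 77.000000.


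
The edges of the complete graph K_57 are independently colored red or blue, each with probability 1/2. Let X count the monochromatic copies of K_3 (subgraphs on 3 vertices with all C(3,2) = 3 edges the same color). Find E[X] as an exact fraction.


Let X = Σ_S X_S over the C(57, 3) = 29260 subsets S of size 3, where X_S = 1 if the K_3 on S is monochromatic.
For a fixed S, the K_3 on S has C(3, 2) = 3 edges. P[all 3 edges red] = (1/2)^3, and likewise for blue, so P[monochromatic] = 2·(1/2)^3 = 2^{1 − 3} = 1/4.
By linearity of expectation: E[X] = C(57, 3) · 2^{1 − 3} = 29260 · 1/4 = 7315.
Numerically: E[X] ≈ 7315.000.

E[X] = C(57,3)·2^(1−C(3,2)) = 7315 ≈ 7315.000.


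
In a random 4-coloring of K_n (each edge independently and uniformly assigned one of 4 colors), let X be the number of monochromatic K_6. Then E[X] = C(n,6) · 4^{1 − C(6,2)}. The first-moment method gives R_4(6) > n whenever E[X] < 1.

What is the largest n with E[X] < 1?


We need C(n, 6) · 4^{1 − 15} < 1, i.e. C(n, 6) < 4^{15 − 1} = 268435456.
Check values of n near the boundary:
  n = 72: C(72, 6) = 156238908; 156238908 < 268435456? YES
  n = 73: C(73, 6) = 170230452; 170230452 < 268435456? YES
  n = 74: C(74, 6) = 185250786; 185250786 < 268435456? YES
  n = 75: C(75, 6) = 201359550; 201359550 < 268435456? YES
  n = 76: C(76, 6) = 218618940; 218618940 < 268435456? YES
  n = 77: C(77, 6) = 237093780; 237093780 < 268435456? YES
  n = 78: C(78, 6) = 256851595; 256851595 < 268435456? YES
  n = 79: C(79, 6) = 277962685; 277962685 < 268435456? NO
  n = 80: C(80, 6) = 300500200; 300500200 < 268435456? NO
  n = 81: C(81, 6) = 324540216; 324540216 < 268435456? NO
The largest n with C(n, 6) < 268435456 is n = 78 (where E[X] = 256851595/268435456 ≈ 0.956847). Hence R_4(6) > 78, i.e. R_4(6) ≥ 79.

Largest n = 78; hence R_4(6) > 78.


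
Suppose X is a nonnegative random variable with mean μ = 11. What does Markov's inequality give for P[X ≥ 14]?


μ = E[X] = 11, a = 14.
Markov: P[X ≥ 14] ≤ μ/a = (11)/14 = 11/14.
Numerically: ≈ 0.785714.
(Since a = 14 > μ = 11.000000, the bound 11/14 is < 1 and informative.)

P[X ≥ 14] ≤ 11/14 ≈ 0.785714.


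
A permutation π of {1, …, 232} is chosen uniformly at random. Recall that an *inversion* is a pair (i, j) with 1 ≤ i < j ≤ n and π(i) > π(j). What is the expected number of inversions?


Write X = Σ X_I over the C(232, 2) = 26796 pairs i < j, with X_I the indicator of one inversion.
There are 26796 indicators.
For each fixed pair i < j, the values π(i) and π(j) are two distinct elements of {1, …, 232} in uniformly random order; by symmetry P[π(i) > π(j)] = 1/2.
By linearity: E[X] = 26796 · (1/2) = C(232, 2) · (1/2) = 26796/2 = 13398 ≈ 13398.000.

E[X] = 13398 = 13398.000.


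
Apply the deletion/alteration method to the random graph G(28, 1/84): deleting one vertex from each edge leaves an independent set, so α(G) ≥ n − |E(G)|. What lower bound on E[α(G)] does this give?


E[|E(G)|] = C(28, 2)·p = 378 · (1/84) = 9/2.
E[α(G)] ≥ n − E[|E(G)|] = 28 − 9/2 = 47/2.
Numerically: ≈ 23.50000.
(This is only a lower bound; the true E[α(G)] may be larger.)

E[α(G)] ≥ 47/2 ≈ 23.50000.


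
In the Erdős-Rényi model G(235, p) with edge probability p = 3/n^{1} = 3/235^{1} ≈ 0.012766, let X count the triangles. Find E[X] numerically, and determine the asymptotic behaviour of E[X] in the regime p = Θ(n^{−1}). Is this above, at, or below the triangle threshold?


Number of potential triangles: C(235, 3) = 2135445.
Each occurs with probability p³ ≈ (0.012766)³ ≈ 2.08046387e-06.
By linearity: E[X] = C(235, 3)·p³ ≈ 2135445 · 2.08046387e-06 ≈ 4.442716.
Here α = 1, so p = 3/n is exactly at the triangle threshold p ~ 1/n. Asymptotically E[X] → c³/6 = 3³/6 = 9/2 ≈ 4.500000, a bounded constant. In this regime the triangle count is asymptotically Poisson(c³/6).

E[X] ≈ 4.442716; in regime p = Θ(1/n^{1}) E[X] stays bounded (at the triangle threshold p ~ 1/n).


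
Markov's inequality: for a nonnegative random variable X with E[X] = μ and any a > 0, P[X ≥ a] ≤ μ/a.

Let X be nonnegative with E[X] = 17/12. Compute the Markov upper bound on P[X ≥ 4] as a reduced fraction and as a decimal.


μ = E[X] = 17/12, a = 4.
Markov: P[X ≥ 4] ≤ μ/a = (17/12)/4 = 17/48.
Numerically: ≈ 0.35417.
(Since a = 4 > μ = 1.41667, the bound 17/48 is < 1 and informative.)

P[X ≥ 4] ≤ 17/48 ≈ 0.35417.


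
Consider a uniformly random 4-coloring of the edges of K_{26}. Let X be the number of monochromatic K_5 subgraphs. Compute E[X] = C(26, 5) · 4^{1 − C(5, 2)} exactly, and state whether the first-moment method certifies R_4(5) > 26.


E[X] = C(26, 5) · 4^{1 − 10} = 65780 · 4^{−9} = 65780/262144.
As a reduced fraction: E[X] = 16445/65536 ≈ 0.2509.
Is E[X] < 1? YES.
Since E[X] < 1, there exists a 4-coloring of K_{26} with no monochromatic K_5; hence R_4(5) > 26.

E[X] = 16445/65536 ≈ 0.2509; E[X] < 1, so R_4(5) > 26.


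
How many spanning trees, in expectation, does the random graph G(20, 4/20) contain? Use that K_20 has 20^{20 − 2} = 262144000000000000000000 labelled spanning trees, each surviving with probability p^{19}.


K_20 has 20^{20 − 2} = 262144000000000000000000 labelled spanning trees.
For each such spanning tree H, let X_H = 1 if all 19 edges of H are present in G. Then P[X_H = 1] = p^{19} = (1/5)^{19} = 1/19073486328125.
By linearity of expectation: E[X] = Σ_H E[X_H] = 262144000000000000000000 · p^{19} = 262144000000000000000000 · 1/19073486328125 = 68719476736/5.
Numerically: E[X] ≈ 1.3744e+10.

E[X] = 262144000000000000000000 · (1/5)^{19} = 68719476736/5 ≈ 1.3744e+10.


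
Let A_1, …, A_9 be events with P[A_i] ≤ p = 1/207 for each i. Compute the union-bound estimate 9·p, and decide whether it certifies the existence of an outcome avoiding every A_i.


Union bound: P[∪_{i=1}^{9} A_i] ≤ Σ_i P[A_i] ≤ 9·p = 9·(1/207) = 1/23.
Numerically: 1/23 ≈ 0.0435.
Is 1/23 < 1? YES.
Since P[∪ A_i] ≤ 1/23 < 1, the complement has P[∩ A_i^c] ≥ 1 − 1/23 = 22/23 > 0, so some outcome avoids every A_i.

9·p = 1/23 ≈ 0.0435; existence CERTIFIED by the union bound.


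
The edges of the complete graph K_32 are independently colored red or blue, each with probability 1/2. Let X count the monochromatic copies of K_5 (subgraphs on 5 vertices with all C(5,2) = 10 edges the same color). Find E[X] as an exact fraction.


Let X = Σ_S X_S over the C(32, 5) = 201376 subsets S of size 5, where X_S = 1 if the K_5 on S is monochromatic.
For a fixed S, the K_5 on S has C(5, 2) = 10 edges. P[all 10 edges red] = (1/2)^10, and likewise for blue, so P[monochromatic] = 2·(1/2)^10 = 2^{1 − 10} = 1/512.
By linearity of expectation: E[X] = C(32, 5) · 2^{1 − 10} = 201376 · 1/512 = 6293/16.
Numerically: E[X] ≈ 393.312500.

E[X] = C(32,5)·2^(1−C(5,2)) = 6293/16 ≈ 393.312500.


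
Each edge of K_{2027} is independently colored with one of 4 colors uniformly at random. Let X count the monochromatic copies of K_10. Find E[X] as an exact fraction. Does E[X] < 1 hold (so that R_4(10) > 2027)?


E[X] = C(2027, 10) · 4^{1 − 45} = 315586117401470604332341335 · 4^{−44} = 315586117401470604332341335/309485009821345068724781056.
As a reduced fraction: E[X] = 315586117401470604332341335/309485009821345068724781056 ≈ 1.0197.
Is E[X] < 1? NO.
Since E[X] ≥ 1, the first-moment bound is inconclusive at n = 2027; it does NOT by itself certify R_4(10) > 2027.

E[X] = 315586117401470604332341335/309485009821345068724781056 ≈ 1.0197; E[X] ≥ 1; first-moment method inconclusive here.


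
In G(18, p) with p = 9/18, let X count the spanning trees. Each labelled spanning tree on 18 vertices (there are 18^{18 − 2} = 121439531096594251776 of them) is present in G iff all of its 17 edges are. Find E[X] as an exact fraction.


K_18 has 18^{18 − 2} = 121439531096594251776 labelled spanning trees.
For each such spanning tree H, let X_H = 1 if all 17 edges of H are present in G. Then P[X_H = 1] = p^{17} = (1/2)^{17} = 1/131072.
By linearity of expectation: E[X] = Σ_H E[X_H] = 121439531096594251776 · p^{17} = 121439531096594251776 · 1/131072 = 1853020188851841/2.
Numerically: E[X] ≈ 9.27e+14.

E[X] = 121439531096594251776 · (1/2)^{17} = 1853020188851841/2 ≈ 9.27e+14.


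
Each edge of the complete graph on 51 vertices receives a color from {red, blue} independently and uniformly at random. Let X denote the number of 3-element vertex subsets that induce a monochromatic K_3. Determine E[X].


Let X = Σ_S X_S over the C(51, 3) = 20825 subsets S of size 3, where X_S = 1 if the K_3 on S is monochromatic.
For a fixed S, the K_3 on S has C(3, 2) = 3 edges. P[all 3 edges red] = (1/2)^3, and likewise for blue, so P[monochromatic] = 2·(1/2)^3 = 2^{1 − 3} = 1/4.
By linearity of expectation: E[X] = C(51, 3) · 2^{1 − 3} = 20825 · 1/4 = 20825/4.
Numerically: E[X] ≈ 5206.250.

E[X] = C(51,3)·2^(1−C(3,2)) = 20825/4 ≈ 5206.250.


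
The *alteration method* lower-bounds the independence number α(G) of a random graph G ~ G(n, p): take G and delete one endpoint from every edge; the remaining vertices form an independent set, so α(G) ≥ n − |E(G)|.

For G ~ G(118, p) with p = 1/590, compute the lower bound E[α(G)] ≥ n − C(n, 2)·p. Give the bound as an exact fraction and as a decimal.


E[|E(G)|] = C(118, 2)·p = 6903 · (1/590) = 117/10.
E[α(G)] ≥ n − E[|E(G)|] = 118 − 117/10 = 1063/10.
Numerically: ≈ 106.300000.
(This is only a lower bound; the true E[α(G)] may be larger.)

E[α(G)] ≥ 1063/10 ≈ 106.300000.


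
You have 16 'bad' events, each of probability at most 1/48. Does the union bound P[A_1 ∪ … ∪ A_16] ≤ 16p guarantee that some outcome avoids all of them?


Union bound: P[∪_{i=1}^{16} A_i] ≤ Σ_i P[A_i] ≤ 16·p = 16·(1/48) = 1/3.
Numerically: 1/3 ≈ 0.333333.
Is 1/3 < 1? YES.
Since P[∪ A_i] ≤ 1/3 < 1, the complement has P[∩ A_i^c] ≥ 1 − 1/3 = 2/3 > 0, so some outcome avoids every A_i.

16·p = 1/3 ≈ 0.333333; existence CERTIFIED by the union bound.


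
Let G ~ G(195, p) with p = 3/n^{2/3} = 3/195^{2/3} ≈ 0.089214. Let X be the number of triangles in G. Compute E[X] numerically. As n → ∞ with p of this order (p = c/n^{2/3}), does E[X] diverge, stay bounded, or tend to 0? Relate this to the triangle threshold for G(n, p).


Number of potential triangles: C(195, 3) = 1216865.
Each occurs with probability p³ ≈ (0.089214)³ ≈ 7.1005917e-04.
By linearity: E[X] = C(195, 3)·p³ ≈ 1216865 · 7.1005917e-04 ≈ 864.04615.
Since α = 2/3 < 1, p = c/n^{2/3} ≫ 1/n is above the triangle threshold p ~ 1/n. Asymptotically E[X] ~ (c³/6)·n^{3(1−α)} = (3³/6)·n^{1} → ∞; triangles are abundant w.h.p.

E[X] ≈ 864.04615; in regime p = Θ(1/n^{2/3}) E[X] diverges (above the triangle threshold p ~ 1/n).


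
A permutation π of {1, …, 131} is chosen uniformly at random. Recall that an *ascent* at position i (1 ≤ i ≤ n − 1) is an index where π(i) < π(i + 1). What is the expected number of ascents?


Write X = Σ X_I over i = 1, …, 130, with X_I the indicator of one ascent.
There are 130 indicators.
For each fixed i, the pair (π(i), π(i+1)) is a uniformly random ordered pair of distinct values from {1, …, 131}; by symmetry P[π(i) < π(i+1)] = 1/2.
By linearity: E[X] = 130 · (1/2) = (131 − 1) · (1/2) = 65 ≈ 65.00000.

E[X] = 65 = 65.00000.


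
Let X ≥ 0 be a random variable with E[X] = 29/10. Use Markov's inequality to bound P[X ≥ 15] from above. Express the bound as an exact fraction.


μ = E[X] = 29/10, a = 15.
Markov: P[X ≥ 15] ≤ μ/a = (29/10)/15 = 29/150.
Numerically: ≈ 0.19333.
(Since a = 15 > μ = 2.90000, the bound 29/150 is < 1 and informative.)

P[X ≥ 15] ≤ 29/150 ≈ 0.19333.


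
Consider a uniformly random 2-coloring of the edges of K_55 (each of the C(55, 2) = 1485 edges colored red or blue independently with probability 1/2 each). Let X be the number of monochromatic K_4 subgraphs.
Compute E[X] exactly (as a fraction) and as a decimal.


Let X = Σ_S X_S over the C(55, 4) = 341055 subsets S of size 4, where X_S = 1 if the K_4 on S is monochromatic.
For a fixed S, the K_4 on S has C(4, 2) = 6 edges. P[all 6 edges red] = (1/2)^6, and likewise for blue, so P[monochromatic] = 2·(1/2)^6 = 2^{1 − 6} = 1/32.
By linearity of expectation: E[X] = C(55, 4) · 2^{1 − 6} = 341055 · 1/32 = 341055/32.
Numerically: E[X] ≈ 10657.968750.

E[X] = C(55,4)·2^(1−C(4,2)) = 341055/32 ≈ 10657.968750.


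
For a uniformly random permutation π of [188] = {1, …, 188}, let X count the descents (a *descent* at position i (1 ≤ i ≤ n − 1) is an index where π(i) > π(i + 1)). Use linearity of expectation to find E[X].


Write X = Σ X_I over i = 1, …, 187, with X_I the indicator of one descent.
There are 187 indicators.
For each fixed i, the pair (π(i), π(i+1)) is a uniformly random ordered pair of distinct values from {1, …, 188}; by symmetry P[π(i) > π(i+1)] = 1/2.
By linearity: E[X] = 187 · (1/2) = (188 − 1) · (1/2) = 187/2 ≈ 93.5000.

E[X] = 187/2 = 93.5000.


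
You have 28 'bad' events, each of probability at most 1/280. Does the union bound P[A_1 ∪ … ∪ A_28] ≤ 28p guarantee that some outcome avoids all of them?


Union bound: P[∪_{i=1}^{28} A_i] ≤ Σ_i P[A_i] ≤ 28·p = 28·(1/280) = 1/10.
Numerically: 1/10 ≈ 0.100.
Is 1/10 < 1? YES.
Since P[∪ A_i] ≤ 1/10 < 1, the complement has P[∩ A_i^c] ≥ 1 − 1/10 = 9/10 > 0, so some outcome avoids every A_i.

28·p = 1/10 ≈ 0.100; existence CERTIFIED by the union bound.


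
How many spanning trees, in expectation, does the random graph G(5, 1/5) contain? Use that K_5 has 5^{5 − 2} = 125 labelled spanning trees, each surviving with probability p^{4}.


K_5 has 5^{5 − 2} = 125 labelled spanning trees.
For each such spanning tree H, let X_H = 1 if all 4 edges of H are present in G. Then P[X_H = 1] = p^{4} = (1/5)^{4} = 1/625.
Summing the indicators: E[X] = Σ_H E[X_H] = 125 · p^{4} = 125 · 1/625 = 1/5.
Numerically: E[X] ≈ 0.2.

E[X] = 125 · (1/5)^{4} = 1/5 ≈ 0.2.


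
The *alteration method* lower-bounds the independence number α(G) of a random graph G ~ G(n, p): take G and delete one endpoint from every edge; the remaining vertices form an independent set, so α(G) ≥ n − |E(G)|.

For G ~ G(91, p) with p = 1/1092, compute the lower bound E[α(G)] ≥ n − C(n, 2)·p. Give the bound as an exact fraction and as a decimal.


E[|E(G)|] = C(91, 2)·p = 4095 · (1/1092) = 15/4.
E[α(G)] ≥ n − E[|E(G)|] = 91 − 15/4 = 349/4.
Numerically: ≈ 87.2500.
(This is only a lower bound; the true E[α(G)] may be larger.)

E[α(G)] ≥ 349/4 ≈ 87.2500.


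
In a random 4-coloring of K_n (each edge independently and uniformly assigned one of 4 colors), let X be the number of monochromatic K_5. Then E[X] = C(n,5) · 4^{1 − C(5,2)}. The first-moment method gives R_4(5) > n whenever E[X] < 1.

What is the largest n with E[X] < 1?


We need C(n, 5) · 4^{1 − 10} < 1, i.e. C(n, 5) < 4^{10 − 1} = 262144.
Check values of n near the boundary:
  n = 29: C(29, 5) = 118755; 118755 < 262144? YES
  n = 30: C(30, 5) = 142506; 142506 < 262144? YES
  n = 31: C(31, 5) = 169911; 169911 < 262144? YES
  n = 32: C(32, 5) = 201376; 201376 < 262144? YES
  n = 33: C(33, 5) = 237336; 237336 < 262144? YES
  n = 34: C(34, 5) = 278256; 278256 < 262144? NO
  n = 35: C(35, 5) = 324632; 324632 < 262144? NO
The largest n with C(n, 5) < 262144 is n = 33 (where E[X] = 29667/32768 ≈ 0.90536). Hence R_4(5) > 33, i.e. R_4(5) ≥ 34.

Largest n = 33; hence R_4(5) > 33.


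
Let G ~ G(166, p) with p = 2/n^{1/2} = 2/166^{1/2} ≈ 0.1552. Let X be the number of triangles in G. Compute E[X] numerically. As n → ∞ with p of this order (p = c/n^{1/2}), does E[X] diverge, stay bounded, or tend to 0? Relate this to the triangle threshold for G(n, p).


Number of potential triangles: C(166, 3) = 748660.
Each occurs with probability p³ ≈ (0.1552)³ ≈ 3.740484e-03.
By linearity: E[X] = C(166, 3)·p³ ≈ 748660 · 3.740484e-03 ≈ 2800.3511.
Since α = 1/2 < 1, p = c/n^{1/2} ≫ 1/n is above the triangle threshold p ~ 1/n. Asymptotically E[X] ~ (c³/6)·n^{3(1−α)} = (2³/6)·n^{1.5} → ∞; triangles are abundant w.h.p.

E[X] ≈ 2800.3511; in regime p = Θ(1/n^{1/2}) E[X] diverges (above the triangle threshold p ~ 1/n).


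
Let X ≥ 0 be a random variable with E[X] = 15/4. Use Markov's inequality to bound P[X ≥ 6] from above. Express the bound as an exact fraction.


μ = E[X] = 15/4, a = 6.
Markov: P[X ≥ 6] ≤ μ/a = (15/4)/6 = 5/8.
Numerically: ≈ 0.62500.
(Since a = 6 > μ = 3.75000, the bound 5/8 is < 1 and informative.)

P[X ≥ 6] ≤ 5/8 ≈ 0.62500.


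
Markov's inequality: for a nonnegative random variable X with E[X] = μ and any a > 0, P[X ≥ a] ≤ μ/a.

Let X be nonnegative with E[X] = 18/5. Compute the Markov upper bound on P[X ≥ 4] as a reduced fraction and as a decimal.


μ = E[X] = 18/5, a = 4.
Markov: P[X ≥ 4] ≤ μ/a = (18/5)/4 = 9/10.
Numerically: ≈ 0.90000.
(Since a = 4 > μ = 3.60000, the bound 9/10 is < 1 and informative.)

P[X ≥ 4] ≤ 9/10 ≈ 0.90000.


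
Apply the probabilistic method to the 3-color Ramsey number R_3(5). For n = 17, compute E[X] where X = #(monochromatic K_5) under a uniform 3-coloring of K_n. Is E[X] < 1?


E[X] = C(17, 5) · 3^{1 − 10} = 6188 · 3^{−9} = 6188/19683.
As a reduced fraction: E[X] = 6188/19683 ≈ 0.3144.
Is E[X] < 1? YES.
Since E[X] < 1, there exists a 3-coloring of K_{17} with no monochromatic K_5; hence R_3(5) > 17.

E[X] = 6188/19683 ≈ 0.3144; E[X] < 1, so R_3(5) > 17.


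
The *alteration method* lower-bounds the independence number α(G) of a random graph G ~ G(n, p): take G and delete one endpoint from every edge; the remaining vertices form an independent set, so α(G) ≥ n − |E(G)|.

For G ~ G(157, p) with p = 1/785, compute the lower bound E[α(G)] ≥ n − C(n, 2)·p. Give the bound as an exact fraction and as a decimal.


E[|E(G)|] = C(157, 2)·p = 12246 · (1/785) = 78/5.
E[α(G)] ≥ n − E[|E(G)|] = 157 − 78/5 = 707/5.
Numerically: ≈ 141.400.
(This is only a lower bound; the true E[α(G)] may be larger.)

E[α(G)] ≥ 707/5 ≈ 141.400.


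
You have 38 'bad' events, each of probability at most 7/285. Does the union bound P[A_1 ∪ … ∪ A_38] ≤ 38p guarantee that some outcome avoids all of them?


Union bound: P[∪_{i=1}^{38} A_i] ≤ Σ_i P[A_i] ≤ 38·p = 38·(7/285) = 14/15.
Numerically: 14/15 ≈ 0.933333.
Is 14/15 < 1? YES.
Since P[∪ A_i] ≤ 14/15 < 1, the complement has P[∩ A_i^c] ≥ 1 − 14/15 = 1/15 > 0, so some outcome avoids every A_i.

38·p = 14/15 ≈ 0.933333; existence CERTIFIED by the union bound.
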